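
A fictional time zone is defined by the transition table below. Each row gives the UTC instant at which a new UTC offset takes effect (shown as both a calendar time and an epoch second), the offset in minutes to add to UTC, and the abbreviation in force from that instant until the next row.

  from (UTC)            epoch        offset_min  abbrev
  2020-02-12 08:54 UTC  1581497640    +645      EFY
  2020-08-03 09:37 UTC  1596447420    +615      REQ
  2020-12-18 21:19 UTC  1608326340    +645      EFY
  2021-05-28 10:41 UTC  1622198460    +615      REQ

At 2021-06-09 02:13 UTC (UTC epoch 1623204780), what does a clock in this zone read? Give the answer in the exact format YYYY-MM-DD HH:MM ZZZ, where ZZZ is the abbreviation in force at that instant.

2021-06-09 12:28 REQ

Query: 2021-06-09 02:13 UTC
Rule 4/4 (REQ, +10:15): 2021-05-28 10:41 UTC ≤ query < +∞
2·60 + 13 + 615 = 748 min
748 = 0·1440 + 748; 748 = 12·60 + 28 → 12:28, same day
→ 2021-06-09 12:28 REQ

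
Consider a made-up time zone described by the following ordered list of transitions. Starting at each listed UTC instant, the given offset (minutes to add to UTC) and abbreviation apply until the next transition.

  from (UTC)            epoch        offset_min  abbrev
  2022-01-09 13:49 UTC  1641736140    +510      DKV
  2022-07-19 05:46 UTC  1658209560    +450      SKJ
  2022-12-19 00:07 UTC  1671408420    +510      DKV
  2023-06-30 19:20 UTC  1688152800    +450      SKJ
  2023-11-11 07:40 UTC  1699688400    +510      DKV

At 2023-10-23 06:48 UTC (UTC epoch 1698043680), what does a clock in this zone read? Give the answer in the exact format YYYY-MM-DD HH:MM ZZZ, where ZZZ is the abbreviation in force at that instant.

Query: 2023-10-23 06:48 UTC
Rule 4/5 (SKJ, +07:30): 2023-06-30 19:20 UTC ≤ query < 2023-11-11 07:40 UTC
6·60 + 48 + 450 = 858 min
858 = 0·1440 + 858; 858 = 14·60 + 18 → 14:18, same day
→ 2023-10-23 14:18 SKJ

2023-10-23 14:18 SKJ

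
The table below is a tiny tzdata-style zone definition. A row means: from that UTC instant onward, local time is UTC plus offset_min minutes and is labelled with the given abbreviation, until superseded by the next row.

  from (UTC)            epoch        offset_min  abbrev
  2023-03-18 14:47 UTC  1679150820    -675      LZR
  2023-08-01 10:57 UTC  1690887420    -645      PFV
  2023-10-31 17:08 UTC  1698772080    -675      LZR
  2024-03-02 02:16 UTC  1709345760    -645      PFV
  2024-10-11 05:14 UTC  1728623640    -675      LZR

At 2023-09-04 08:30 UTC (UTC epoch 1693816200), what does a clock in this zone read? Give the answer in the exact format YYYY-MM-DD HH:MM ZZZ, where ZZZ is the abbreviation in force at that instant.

Query: 2023-09-04 08:30 UTC
Rule 2/5 (PFV, -10:45): 2023-08-01 10:57 UTC ≤ query < 2023-10-31 17:08 UTC
8·60 + 30 - 645 = -135 min
-135 = -1·1440 + 1305; 1305 = 21·60 + 45 → 21:45, 2023-09-04 - 1 day = 2023-09-03
→ 2023-09-03 21:45 PFV

2023-09-03 21:45 PFV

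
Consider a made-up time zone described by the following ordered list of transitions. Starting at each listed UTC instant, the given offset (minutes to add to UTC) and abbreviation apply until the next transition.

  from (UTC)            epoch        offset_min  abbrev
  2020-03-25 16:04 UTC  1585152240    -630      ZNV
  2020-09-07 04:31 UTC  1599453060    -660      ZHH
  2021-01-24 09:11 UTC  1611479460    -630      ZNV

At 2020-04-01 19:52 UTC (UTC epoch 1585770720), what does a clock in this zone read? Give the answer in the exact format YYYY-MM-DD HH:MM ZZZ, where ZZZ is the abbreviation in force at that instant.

Query: 2020-04-01 19:52 UTC
Rule 1/3 (ZNV, -10:30): 2020-03-25 16:04 UTC ≤ query < 2020-09-07 04:31 UTC
19·60 + 52 - 630 = 562 min
562 = 0·1440 + 562; 562 = 9·60 + 22 → 09:22, same day
→ 2020-04-01 09:22 ZNV

2020-04-01 09:22 ZNV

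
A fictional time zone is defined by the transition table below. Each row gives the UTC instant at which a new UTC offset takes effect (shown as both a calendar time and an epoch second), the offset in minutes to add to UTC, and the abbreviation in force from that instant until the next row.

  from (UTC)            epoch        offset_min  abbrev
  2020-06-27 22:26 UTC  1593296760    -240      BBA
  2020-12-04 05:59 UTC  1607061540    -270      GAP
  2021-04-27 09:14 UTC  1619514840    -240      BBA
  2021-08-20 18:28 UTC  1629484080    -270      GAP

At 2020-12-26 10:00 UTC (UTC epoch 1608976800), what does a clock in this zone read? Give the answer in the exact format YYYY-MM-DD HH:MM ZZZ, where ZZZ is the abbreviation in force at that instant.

2020-12-26 05:30 GAP

Query: 2020-12-26 10:00 UTC
Rule 2/4 (GAP, -04:30): 2020-12-04 05:59 UTC ≤ query < 2021-04-27 09:14 UTC
10·60 + 0 - 270 = 330 min
330 = 0·1440 + 330; 330 = 5·60 + 30 → 05:30, same day
→ 2020-12-26 05:30 GAP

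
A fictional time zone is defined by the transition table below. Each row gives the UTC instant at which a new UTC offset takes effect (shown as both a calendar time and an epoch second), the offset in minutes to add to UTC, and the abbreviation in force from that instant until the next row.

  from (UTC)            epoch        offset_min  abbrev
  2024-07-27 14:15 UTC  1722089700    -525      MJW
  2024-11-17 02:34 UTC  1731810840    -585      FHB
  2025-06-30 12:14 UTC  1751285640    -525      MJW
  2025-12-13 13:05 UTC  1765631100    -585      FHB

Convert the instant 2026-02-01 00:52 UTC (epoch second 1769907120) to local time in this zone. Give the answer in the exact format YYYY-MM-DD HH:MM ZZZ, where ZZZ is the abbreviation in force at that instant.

2026-01-31 15:07 FHB

Query: 2026-02-01 00:52 UTC
Rule 4/4 (FHB, -09:45): 2025-12-13 13:05 UTC ≤ query < +∞
0·60 + 52 - 585 = -533 min
-533 = -1·1440 + 907; 907 = 15·60 + 7 → 15:07, 2026-02-01 - 1 day = 2026-01-31
→ 2026-01-31 15:07 FHB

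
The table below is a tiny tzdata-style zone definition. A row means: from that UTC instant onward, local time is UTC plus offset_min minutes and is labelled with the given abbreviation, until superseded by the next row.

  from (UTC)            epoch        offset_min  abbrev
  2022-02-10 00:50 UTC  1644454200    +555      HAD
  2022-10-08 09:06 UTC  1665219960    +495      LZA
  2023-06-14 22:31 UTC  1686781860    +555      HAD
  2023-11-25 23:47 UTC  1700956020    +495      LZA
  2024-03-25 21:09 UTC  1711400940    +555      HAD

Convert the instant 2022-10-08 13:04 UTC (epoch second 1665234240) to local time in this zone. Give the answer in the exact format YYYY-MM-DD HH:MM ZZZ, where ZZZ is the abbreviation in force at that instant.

2022-10-08 21:19 LZA

Query: 2022-10-08 13:04 UTC
Rule 2/5 (LZA, +08:15): 2022-10-08 09:06 UTC ≤ query < 2023-06-14 22:31 UTC
13·60 + 4 + 495 = 1279 min
1279 = 0·1440 + 1279; 1279 = 21·60 + 19 → 21:19, same day
→ 2022-10-08 21:19 LZA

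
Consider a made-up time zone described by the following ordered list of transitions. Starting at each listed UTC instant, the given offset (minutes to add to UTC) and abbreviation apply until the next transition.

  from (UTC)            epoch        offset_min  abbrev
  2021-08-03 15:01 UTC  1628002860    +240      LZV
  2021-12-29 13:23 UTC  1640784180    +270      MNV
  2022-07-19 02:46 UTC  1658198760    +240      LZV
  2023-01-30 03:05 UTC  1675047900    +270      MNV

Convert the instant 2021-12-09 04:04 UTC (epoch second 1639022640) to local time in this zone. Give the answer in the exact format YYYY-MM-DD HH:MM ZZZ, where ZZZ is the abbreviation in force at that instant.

Query: 2021-12-09 04:04 UTC
Rule 1/4 (LZV, +04:00): 2021-08-03 15:01 UTC ≤ query < 2021-12-29 13:23 UTC
4·60 + 4 + 240 = 484 min
484 = 0·1440 + 484; 484 = 8·60 + 4 → 08:04, same day
→ 2021-12-09 08:04 LZV

2021-12-09 08:04 LZV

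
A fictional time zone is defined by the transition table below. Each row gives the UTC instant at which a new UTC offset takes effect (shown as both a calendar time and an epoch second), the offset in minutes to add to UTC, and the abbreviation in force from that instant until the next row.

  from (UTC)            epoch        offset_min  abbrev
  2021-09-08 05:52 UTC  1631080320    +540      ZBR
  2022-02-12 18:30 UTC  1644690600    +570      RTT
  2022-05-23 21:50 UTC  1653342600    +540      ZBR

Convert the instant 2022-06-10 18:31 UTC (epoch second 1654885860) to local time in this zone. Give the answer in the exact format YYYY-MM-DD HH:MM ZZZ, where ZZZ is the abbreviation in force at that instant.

2022-06-11 03:31 ZBR

Query: 2022-06-10 18:31 UTC
Rule 3/3 (ZBR, +09:00): 2022-05-23 21:50 UTC ≤ query < +∞
18·60 + 31 + 540 = 1651 min
1651 = 1·1440 + 211; 211 = 3·60 + 31 → 03:31, 2022-06-10 + 1 day = 2022-06-11
→ 2022-06-11 03:31 ZBR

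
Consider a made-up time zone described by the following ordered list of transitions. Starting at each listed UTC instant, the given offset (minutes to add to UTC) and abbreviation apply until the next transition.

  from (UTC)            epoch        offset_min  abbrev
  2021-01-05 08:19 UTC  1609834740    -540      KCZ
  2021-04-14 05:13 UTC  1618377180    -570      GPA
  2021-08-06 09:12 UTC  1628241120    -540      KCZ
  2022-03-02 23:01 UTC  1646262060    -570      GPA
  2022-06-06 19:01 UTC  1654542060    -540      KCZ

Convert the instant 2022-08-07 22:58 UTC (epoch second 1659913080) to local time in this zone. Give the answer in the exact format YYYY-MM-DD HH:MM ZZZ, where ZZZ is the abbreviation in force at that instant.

2022-08-07 13:58 KCZ

Query: 2022-08-07 22:58 UTC
Rule 5/5 (KCZ, -09:00): 2022-06-06 19:01 UTC ≤ query < +∞
22·60 + 58 - 540 = 838 min
838 = 0·1440 + 838; 838 = 13·60 + 58 → 13:58, same day
→ 2022-08-07 13:58 KCZ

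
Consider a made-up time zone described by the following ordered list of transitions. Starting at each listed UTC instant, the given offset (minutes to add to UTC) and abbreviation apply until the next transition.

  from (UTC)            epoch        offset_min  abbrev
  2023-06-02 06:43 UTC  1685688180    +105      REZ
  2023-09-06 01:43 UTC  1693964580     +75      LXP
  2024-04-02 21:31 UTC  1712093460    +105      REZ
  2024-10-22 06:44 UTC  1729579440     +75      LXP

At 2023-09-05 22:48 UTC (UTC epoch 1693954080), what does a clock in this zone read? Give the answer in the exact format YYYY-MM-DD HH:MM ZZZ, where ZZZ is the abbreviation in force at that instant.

Query: 2023-09-05 22:48 UTC
Rule 1/4 (REZ, +01:45): 2023-06-02 06:43 UTC ≤ query < 2023-09-06 01:43 UTC
22·60 + 48 + 105 = 1473 min
1473 = 1·1440 + 33; 33 = 0·60 + 33 → 00:33, 2023-09-05 + 1 day = 2023-09-06
→ 2023-09-06 00:33 REZ

2023-09-06 00:33 REZ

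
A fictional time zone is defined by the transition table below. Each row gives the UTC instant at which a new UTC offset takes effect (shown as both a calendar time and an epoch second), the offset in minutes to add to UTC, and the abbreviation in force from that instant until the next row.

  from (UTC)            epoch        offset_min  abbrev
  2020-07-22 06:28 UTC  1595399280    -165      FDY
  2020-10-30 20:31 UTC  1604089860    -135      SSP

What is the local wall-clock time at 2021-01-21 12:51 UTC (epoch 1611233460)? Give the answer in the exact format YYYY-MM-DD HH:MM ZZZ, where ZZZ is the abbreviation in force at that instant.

Query: 2021-01-21 12:51 UTC
Rule 2/2 (SSP, -02:15): 2020-10-30 20:31 UTC ≤ query < +∞
12·60 + 51 - 135 = 636 min
636 = 0·1440 + 636; 636 = 10·60 + 36 → 10:36, same day
→ 2021-01-21 10:36 SSP

2021-01-21 10:36 SSP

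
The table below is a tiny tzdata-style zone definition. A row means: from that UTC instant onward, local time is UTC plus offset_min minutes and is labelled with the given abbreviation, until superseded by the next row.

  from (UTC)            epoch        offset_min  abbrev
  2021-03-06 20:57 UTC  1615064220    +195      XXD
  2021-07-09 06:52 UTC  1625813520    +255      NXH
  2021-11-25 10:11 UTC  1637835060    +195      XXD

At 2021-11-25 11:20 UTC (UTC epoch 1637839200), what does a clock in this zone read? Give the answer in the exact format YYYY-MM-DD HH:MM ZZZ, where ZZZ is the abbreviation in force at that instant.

Query: 2021-11-25 11:20 UTC
Rule 3/3 (XXD, +03:15): 2021-11-25 10:11 UTC ≤ query < +∞
11·60 + 20 + 195 = 875 min
875 = 0·1440 + 875; 875 = 14·60 + 35 → 14:35, same day
→ 2021-11-25 14:35 XXD

2021-11-25 14:35 XXD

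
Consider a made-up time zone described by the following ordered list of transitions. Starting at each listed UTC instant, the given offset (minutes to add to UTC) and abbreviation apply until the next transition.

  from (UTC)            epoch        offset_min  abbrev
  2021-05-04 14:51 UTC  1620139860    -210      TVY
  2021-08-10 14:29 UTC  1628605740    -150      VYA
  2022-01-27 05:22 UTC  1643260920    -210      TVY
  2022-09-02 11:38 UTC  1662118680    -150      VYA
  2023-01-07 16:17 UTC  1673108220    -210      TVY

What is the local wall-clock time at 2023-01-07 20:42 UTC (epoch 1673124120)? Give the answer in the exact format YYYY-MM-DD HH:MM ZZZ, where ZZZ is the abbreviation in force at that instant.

Query: 2023-01-07 20:42 UTC
Rule 5/5 (TVY, -03:30): 2023-01-07 16:17 UTC ≤ query < +∞
20·60 + 42 - 210 = 1032 min
1032 = 0·1440 + 1032; 1032 = 17·60 + 12 → 17:12, same day
→ 2023-01-07 17:12 TVY

2023-01-07 17:12 TVY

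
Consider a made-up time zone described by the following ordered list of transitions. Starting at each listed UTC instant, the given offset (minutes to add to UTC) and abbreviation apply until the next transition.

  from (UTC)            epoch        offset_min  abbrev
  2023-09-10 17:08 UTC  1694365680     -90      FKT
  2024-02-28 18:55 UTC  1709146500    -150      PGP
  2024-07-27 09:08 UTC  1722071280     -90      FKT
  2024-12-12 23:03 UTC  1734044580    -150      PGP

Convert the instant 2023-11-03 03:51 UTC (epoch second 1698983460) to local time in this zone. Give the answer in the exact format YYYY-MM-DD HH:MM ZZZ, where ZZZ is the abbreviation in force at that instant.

2023-11-03 02:21 FKT

Query: 2023-11-03 03:51 UTC
Rule 1/4 (FKT, -01:30): 2023-09-10 17:08 UTC ≤ query < 2024-02-28 18:55 UTC
3·60 + 51 - 90 = 141 min
141 = 0·1440 + 141; 141 = 2·60 + 21 → 02:21, same day
→ 2023-11-03 02:21 FKT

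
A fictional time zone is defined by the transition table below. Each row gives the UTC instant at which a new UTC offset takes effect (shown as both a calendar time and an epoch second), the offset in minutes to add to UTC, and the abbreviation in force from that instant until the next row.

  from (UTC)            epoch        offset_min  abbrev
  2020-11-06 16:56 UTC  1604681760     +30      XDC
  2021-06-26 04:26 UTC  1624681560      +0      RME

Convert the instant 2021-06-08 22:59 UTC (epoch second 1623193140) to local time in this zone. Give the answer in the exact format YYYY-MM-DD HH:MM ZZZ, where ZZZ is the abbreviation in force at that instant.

2021-06-08 23:29 XDC

Query: 2021-06-08 22:59 UTC
Rule 1/2 (XDC, +00:30): 2020-11-06 16:56 UTC ≤ query < 2021-06-26 04:26 UTC
22·60 + 59 + 30 = 1409 min
1409 = 0·1440 + 1409; 1409 = 23·60 + 29 → 23:29, same day
→ 2021-06-08 23:29 XDC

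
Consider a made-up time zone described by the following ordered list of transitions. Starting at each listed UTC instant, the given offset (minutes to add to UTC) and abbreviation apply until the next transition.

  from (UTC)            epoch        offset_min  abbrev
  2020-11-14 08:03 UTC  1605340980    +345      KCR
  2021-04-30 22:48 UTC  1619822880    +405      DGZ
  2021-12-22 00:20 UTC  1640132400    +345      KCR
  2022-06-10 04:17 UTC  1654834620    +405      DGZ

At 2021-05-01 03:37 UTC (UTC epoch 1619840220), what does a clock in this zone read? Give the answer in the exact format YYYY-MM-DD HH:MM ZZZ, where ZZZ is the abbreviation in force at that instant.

2021-05-01 10:22 DGZ

Query: 2021-05-01 03:37 UTC
Rule 2/4 (DGZ, +06:45): 2021-04-30 22:48 UTC ≤ query < 2021-12-22 00:20 UTC
3·60 + 37 + 405 = 622 min
622 = 0·1440 + 622; 622 = 10·60 + 22 → 10:22, same day
→ 2021-05-01 10:22 DGZ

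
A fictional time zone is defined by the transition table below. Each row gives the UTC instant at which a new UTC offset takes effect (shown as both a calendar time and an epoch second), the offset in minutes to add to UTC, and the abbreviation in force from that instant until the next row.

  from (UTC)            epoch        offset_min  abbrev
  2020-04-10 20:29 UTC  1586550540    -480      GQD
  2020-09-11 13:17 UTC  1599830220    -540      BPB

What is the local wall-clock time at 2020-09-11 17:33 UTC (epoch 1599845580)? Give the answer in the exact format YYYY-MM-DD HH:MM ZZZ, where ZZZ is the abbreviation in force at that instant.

2020-09-11 08:33 BPB

Query: 2020-09-11 17:33 UTC
Rule 2/2 (BPB, -09:00): 2020-09-11 13:17 UTC ≤ query < +∞
17·60 + 33 - 540 = 513 min
513 = 0·1440 + 513; 513 = 8·60 + 33 → 08:33, same day
→ 2020-09-11 08:33 BPB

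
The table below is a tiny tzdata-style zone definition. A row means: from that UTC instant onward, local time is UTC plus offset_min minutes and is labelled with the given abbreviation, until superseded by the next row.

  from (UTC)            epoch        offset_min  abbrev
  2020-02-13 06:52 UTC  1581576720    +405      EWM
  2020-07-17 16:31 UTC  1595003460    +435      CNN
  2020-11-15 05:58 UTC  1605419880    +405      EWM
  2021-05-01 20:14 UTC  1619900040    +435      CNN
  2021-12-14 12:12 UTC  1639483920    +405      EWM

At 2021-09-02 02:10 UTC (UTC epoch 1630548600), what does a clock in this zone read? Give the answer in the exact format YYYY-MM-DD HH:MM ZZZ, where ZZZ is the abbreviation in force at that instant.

Query: 2021-09-02 02:10 UTC
Rule 4/5 (CNN, +07:15): 2021-05-01 20:14 UTC ≤ query < 2021-12-14 12:12 UTC
2·60 + 10 + 435 = 565 min
565 = 0·1440 + 565; 565 = 9·60 + 25 → 09:25, same day
→ 2021-09-02 09:25 CNN

2021-09-02 09:25 CNN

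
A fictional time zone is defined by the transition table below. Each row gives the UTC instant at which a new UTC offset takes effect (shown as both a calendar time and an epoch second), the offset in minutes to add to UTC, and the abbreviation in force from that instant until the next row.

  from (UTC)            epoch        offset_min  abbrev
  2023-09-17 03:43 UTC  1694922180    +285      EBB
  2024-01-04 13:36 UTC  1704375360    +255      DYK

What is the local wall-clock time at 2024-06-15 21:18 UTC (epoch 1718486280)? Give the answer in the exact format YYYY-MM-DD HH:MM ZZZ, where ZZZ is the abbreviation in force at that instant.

2024-06-16 01:33 DYK

Query: 2024-06-15 21:18 UTC
Rule 2/2 (DYK, +04:15): 2024-01-04 13:36 UTC ≤ query < +∞
21·60 + 18 + 255 = 1533 min
1533 = 1·1440 + 93; 93 = 1·60 + 33 → 01:33, 2024-06-15 + 1 day = 2024-06-16
→ 2024-06-16 01:33 DYK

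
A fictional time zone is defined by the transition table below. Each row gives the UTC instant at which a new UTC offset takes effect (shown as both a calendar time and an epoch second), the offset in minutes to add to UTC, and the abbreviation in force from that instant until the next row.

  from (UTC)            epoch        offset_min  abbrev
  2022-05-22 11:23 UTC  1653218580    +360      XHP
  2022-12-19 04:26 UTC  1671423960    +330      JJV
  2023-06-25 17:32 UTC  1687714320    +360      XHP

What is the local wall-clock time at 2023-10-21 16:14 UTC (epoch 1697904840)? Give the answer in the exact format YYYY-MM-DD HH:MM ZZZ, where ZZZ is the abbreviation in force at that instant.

Query: 2023-10-21 16:14 UTC
Rule 3/3 (XHP, +06:00): 2023-06-25 17:32 UTC ≤ query < +∞
16·60 + 14 + 360 = 1334 min
1334 = 0·1440 + 1334; 1334 = 22·60 + 14 → 22:14, same day
→ 2023-10-21 22:14 XHP

2023-10-21 22:14 XHP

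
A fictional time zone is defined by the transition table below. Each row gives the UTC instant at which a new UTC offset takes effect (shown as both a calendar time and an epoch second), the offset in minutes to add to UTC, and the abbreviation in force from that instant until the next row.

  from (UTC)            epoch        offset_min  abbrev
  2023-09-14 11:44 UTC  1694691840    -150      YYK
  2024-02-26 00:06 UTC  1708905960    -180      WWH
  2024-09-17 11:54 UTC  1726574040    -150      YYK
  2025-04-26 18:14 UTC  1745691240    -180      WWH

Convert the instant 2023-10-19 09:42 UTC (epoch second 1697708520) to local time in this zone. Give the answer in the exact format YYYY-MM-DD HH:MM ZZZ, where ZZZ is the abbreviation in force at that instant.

Query: 2023-10-19 09:42 UTC
Rule 1/4 (YYK, -02:30): 2023-09-14 11:44 UTC ≤ query < 2024-02-26 00:06 UTC
9·60 + 42 - 150 = 432 min
432 = 0·1440 + 432; 432 = 7·60 + 12 → 07:12, same day
→ 2023-10-19 07:12 YYK

2023-10-19 07:12 YYK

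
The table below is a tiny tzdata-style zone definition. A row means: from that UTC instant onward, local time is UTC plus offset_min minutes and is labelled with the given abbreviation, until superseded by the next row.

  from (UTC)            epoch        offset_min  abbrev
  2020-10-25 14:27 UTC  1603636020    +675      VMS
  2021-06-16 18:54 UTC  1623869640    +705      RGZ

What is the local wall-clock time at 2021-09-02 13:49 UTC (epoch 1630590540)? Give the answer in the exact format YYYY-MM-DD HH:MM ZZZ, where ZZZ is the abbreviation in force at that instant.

Query: 2021-09-02 13:49 UTC
Rule 2/2 (RGZ, +11:45): 2021-06-16 18:54 UTC ≤ query < +∞
13·60 + 49 + 705 = 1534 min
1534 = 1·1440 + 94; 94 = 1·60 + 34 → 01:34, 2021-09-02 + 1 day = 2021-09-03
→ 2021-09-03 01:34 RGZ

2021-09-03 01:34 RGZ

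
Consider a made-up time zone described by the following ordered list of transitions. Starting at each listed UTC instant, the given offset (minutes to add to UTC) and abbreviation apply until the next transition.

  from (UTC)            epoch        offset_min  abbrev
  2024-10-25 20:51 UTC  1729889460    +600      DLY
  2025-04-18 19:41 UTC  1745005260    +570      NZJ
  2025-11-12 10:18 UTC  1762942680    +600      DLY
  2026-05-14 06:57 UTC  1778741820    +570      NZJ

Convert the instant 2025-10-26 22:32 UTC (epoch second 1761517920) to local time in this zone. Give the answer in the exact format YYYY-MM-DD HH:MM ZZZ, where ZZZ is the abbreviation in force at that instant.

Query: 2025-10-26 22:32 UTC
Rule 2/4 (NZJ, +09:30): 2025-04-18 19:41 UTC ≤ query < 2025-11-12 10:18 UTC
22·60 + 32 + 570 = 1922 min
1922 = 1·1440 + 482; 482 = 8·60 + 2 → 08:02, 2025-10-26 + 1 day = 2025-10-27
→ 2025-10-27 08:02 NZJ

2025-10-27 08:02 NZJ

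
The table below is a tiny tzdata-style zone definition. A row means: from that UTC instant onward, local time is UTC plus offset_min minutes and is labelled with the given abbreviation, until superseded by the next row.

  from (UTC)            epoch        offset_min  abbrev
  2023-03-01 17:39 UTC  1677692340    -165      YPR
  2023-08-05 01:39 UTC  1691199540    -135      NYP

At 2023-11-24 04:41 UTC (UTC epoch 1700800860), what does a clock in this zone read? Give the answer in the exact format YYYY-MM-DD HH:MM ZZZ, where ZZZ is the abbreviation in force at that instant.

Query: 2023-11-24 04:41 UTC
Rule 2/2 (NYP, -02:15): 2023-08-05 01:39 UTC ≤ query < +∞
4·60 + 41 - 135 = 146 min
146 = 0·1440 + 146; 146 = 2·60 + 26 → 02:26, same day
→ 2023-11-24 02:26 NYP

2023-11-24 02:26 NYP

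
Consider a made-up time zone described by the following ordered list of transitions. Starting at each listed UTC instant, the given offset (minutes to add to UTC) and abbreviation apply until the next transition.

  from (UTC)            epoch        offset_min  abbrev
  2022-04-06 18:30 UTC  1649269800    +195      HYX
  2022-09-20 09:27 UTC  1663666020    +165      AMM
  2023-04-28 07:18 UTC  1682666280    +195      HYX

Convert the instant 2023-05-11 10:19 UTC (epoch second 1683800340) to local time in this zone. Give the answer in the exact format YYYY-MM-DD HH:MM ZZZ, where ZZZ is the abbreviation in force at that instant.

2023-05-11 13:34 HYX

Query: 2023-05-11 10:19 UTC
Rule 3/3 (HYX, +03:15): 2023-04-28 07:18 UTC ≤ query < +∞
10·60 + 19 + 195 = 814 min
814 = 0·1440 + 814; 814 = 13·60 + 34 → 13:34, same day
→ 2023-05-11 13:34 HYX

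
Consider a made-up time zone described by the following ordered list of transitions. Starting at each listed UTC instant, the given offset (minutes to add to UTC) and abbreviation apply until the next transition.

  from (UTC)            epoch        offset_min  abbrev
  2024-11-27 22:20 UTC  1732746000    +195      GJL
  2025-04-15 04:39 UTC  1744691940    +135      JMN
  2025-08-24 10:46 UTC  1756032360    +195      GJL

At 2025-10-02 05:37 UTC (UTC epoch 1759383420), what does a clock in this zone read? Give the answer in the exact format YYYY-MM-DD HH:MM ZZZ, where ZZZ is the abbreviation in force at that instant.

2025-10-02 08:52 GJL

Query: 2025-10-02 05:37 UTC
Rule 3/3 (GJL, +03:15): 2025-08-24 10:46 UTC ≤ query < +∞
5·60 + 37 + 195 = 532 min
532 = 0·1440 + 532; 532 = 8·60 + 52 → 08:52, same day
→ 2025-10-02 08:52 GJL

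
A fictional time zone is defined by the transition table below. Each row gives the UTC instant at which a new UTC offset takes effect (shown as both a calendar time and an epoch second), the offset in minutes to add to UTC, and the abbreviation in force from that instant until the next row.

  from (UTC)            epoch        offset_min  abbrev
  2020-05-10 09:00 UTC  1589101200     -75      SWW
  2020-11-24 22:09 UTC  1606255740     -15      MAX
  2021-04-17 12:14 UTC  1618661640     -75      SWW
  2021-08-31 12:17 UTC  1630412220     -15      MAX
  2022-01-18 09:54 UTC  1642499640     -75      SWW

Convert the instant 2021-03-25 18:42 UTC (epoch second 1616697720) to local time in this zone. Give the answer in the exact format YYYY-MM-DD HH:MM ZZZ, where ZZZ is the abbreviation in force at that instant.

2021-03-25 18:27 MAX

Query: 2021-03-25 18:42 UTC
Rule 2/5 (MAX, -00:15): 2020-11-24 22:09 UTC ≤ query < 2021-04-17 12:14 UTC
18·60 + 42 - 15 = 1107 min
1107 = 0·1440 + 1107; 1107 = 18·60 + 27 → 18:27, same day
→ 2021-03-25 18:27 MAX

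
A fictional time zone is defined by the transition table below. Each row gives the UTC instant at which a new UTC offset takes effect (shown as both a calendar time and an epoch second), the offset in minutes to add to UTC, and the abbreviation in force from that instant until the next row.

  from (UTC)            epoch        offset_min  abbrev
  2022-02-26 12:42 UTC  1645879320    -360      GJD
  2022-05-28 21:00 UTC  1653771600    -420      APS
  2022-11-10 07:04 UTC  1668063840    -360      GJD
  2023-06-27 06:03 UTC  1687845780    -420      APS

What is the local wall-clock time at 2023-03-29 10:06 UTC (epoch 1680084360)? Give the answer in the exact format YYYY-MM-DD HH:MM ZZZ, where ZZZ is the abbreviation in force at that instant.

2023-03-29 04:06 GJD

Query: 2023-03-29 10:06 UTC
Rule 3/4 (GJD, -06:00): 2022-11-10 07:04 UTC ≤ query < 2023-06-27 06:03 UTC
10·60 + 6 - 360 = 246 min
246 = 0·1440 + 246; 246 = 4·60 + 6 → 04:06, same day
→ 2023-03-29 04:06 GJD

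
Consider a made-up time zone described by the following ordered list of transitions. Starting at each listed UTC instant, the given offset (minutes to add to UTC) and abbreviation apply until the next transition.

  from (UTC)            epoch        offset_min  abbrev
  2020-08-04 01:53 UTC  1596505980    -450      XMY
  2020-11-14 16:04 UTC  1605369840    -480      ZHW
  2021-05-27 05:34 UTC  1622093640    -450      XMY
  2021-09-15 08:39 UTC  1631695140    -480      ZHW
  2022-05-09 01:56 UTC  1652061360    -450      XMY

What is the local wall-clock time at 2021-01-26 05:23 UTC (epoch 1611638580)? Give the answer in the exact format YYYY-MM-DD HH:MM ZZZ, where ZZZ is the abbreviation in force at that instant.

2021-01-25 21:23 ZHW

Query: 2021-01-26 05:23 UTC
Rule 2/5 (ZHW, -08:00): 2020-11-14 16:04 UTC ≤ query < 2021-05-27 05:34 UTC
5·60 + 23 - 480 = -157 min
-157 = -1·1440 + 1283; 1283 = 21·60 + 23 → 21:23, 2021-01-26 - 1 day = 2021-01-25
→ 2021-01-25 21:23 ZHW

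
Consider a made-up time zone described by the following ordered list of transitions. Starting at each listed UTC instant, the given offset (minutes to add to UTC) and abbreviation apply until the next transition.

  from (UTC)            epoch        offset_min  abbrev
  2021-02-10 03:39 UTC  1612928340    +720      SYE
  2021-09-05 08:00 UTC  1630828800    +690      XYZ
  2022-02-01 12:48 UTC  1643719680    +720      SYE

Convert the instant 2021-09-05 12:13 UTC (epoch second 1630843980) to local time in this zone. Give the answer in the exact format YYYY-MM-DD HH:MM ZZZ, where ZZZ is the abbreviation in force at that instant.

Query: 2021-09-05 12:13 UTC
Rule 2/3 (XYZ, +11:30): 2021-09-05 08:00 UTC ≤ query < 2022-02-01 12:48 UTC
12·60 + 13 + 690 = 1423 min
1423 = 0·1440 + 1423; 1423 = 23·60 + 43 → 23:43, same day
→ 2021-09-05 23:43 XYZ

2021-09-05 23:43 XYZ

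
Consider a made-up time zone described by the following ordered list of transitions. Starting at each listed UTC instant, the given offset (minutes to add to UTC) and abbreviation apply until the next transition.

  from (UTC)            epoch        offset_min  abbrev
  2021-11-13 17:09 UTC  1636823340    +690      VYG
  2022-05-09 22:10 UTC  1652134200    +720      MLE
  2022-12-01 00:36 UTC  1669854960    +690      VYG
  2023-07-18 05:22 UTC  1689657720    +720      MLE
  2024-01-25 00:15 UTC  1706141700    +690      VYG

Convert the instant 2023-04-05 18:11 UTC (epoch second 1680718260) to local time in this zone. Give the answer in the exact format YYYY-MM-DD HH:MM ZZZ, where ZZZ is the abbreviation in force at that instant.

Query: 2023-04-05 18:11 UTC
Rule 3/5 (VYG, +11:30): 2022-12-01 00:36 UTC ≤ query < 2023-07-18 05:22 UTC
18·60 + 11 + 690 = 1781 min
1781 = 1·1440 + 341; 341 = 5·60 + 41 → 05:41, 2023-04-05 + 1 day = 2023-04-06
→ 2023-04-06 05:41 VYG

2023-04-06 05:41 VYG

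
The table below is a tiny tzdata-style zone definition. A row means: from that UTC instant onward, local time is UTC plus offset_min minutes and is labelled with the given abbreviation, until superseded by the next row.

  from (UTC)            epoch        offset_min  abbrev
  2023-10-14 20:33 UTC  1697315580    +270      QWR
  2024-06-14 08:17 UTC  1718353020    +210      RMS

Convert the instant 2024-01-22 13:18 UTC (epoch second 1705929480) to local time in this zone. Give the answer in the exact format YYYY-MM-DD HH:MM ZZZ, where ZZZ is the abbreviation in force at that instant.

2024-01-22 17:48 QWR

Query: 2024-01-22 13:18 UTC
Rule 1/2 (QWR, +04:30): 2023-10-14 20:33 UTC ≤ query < 2024-06-14 08:17 UTC
13·60 + 18 + 270 = 1068 min
1068 = 0·1440 + 1068; 1068 = 17·60 + 48 → 17:48, same day
→ 2024-01-22 17:48 QWR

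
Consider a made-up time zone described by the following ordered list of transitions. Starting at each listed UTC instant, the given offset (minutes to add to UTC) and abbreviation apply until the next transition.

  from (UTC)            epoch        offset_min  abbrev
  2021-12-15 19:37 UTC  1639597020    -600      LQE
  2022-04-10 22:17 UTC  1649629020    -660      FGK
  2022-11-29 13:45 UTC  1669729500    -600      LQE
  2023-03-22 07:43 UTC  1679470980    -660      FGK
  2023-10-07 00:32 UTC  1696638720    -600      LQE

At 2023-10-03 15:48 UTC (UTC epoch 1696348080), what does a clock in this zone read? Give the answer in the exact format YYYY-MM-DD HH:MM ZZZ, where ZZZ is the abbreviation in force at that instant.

Query: 2023-10-03 15:48 UTC
Rule 4/5 (FGK, -11:00): 2023-03-22 07:43 UTC ≤ query < 2023-10-07 00:32 UTC
15·60 + 48 - 660 = 288 min
288 = 0·1440 + 288; 288 = 4·60 + 48 → 04:48, same day
→ 2023-10-03 04:48 FGK

2023-10-03 04:48 FGK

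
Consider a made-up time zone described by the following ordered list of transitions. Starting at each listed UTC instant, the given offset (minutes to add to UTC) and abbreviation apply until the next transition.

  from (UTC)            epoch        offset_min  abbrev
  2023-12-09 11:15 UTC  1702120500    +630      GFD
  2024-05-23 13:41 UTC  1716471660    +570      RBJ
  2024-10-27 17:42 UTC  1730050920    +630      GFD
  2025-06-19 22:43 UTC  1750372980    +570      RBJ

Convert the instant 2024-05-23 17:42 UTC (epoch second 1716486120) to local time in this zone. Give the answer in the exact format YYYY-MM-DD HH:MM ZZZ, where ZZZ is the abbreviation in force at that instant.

2024-05-24 03:12 RBJ

Query: 2024-05-23 17:42 UTC
Rule 2/4 (RBJ, +09:30): 2024-05-23 13:41 UTC ≤ query < 2024-10-27 17:42 UTC
17·60 + 42 + 570 = 1632 min
1632 = 1·1440 + 192; 192 = 3·60 + 12 → 03:12, 2024-05-23 + 1 day = 2024-05-24
→ 2024-05-24 03:12 RBJ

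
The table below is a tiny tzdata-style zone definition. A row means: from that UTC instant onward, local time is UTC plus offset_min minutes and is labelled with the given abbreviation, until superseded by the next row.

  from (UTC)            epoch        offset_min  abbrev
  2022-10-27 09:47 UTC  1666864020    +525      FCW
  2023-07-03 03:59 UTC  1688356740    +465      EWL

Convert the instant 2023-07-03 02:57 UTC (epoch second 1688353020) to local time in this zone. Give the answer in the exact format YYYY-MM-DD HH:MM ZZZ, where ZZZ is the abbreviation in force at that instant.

2023-07-03 11:42 FCW

Query: 2023-07-03 02:57 UTC
Rule 1/2 (FCW, +08:45): 2022-10-27 09:47 UTC ≤ query < 2023-07-03 03:59 UTC
2·60 + 57 + 525 = 702 min
702 = 0·1440 + 702; 702 = 11·60 + 42 → 11:42, same day
→ 2023-07-03 11:42 FCW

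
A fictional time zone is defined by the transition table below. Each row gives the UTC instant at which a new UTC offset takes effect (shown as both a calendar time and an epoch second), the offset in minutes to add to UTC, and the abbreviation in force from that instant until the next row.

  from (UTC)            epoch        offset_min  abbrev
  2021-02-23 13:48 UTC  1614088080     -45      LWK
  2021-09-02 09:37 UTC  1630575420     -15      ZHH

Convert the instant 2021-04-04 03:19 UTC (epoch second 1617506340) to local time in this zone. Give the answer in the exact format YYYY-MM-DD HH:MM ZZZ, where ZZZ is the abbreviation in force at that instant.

Query: 2021-04-04 03:19 UTC
Rule 1/2 (LWK, -00:45): 2021-02-23 13:48 UTC ≤ query < 2021-09-02 09:37 UTC
3·60 + 19 - 45 = 154 min
154 = 0·1440 + 154; 154 = 2·60 + 34 → 02:34, same day
→ 2021-04-04 02:34 LWK

2021-04-04 02:34 LWK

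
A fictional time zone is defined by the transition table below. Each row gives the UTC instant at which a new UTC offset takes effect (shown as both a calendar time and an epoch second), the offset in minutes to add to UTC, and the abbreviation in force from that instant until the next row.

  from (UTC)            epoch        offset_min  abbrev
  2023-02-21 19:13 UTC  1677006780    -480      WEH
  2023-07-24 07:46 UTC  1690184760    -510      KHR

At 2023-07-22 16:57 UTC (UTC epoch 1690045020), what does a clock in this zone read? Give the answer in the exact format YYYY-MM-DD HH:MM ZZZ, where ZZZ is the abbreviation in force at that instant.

2023-07-22 08:57 WEH

Query: 2023-07-22 16:57 UTC
Rule 1/2 (WEH, -08:00): 2023-02-21 19:13 UTC ≤ query < 2023-07-24 07:46 UTC
16·60 + 57 - 480 = 537 min
537 = 0·1440 + 537; 537 = 8·60 + 57 → 08:57, same day
→ 2023-07-22 08:57 WEH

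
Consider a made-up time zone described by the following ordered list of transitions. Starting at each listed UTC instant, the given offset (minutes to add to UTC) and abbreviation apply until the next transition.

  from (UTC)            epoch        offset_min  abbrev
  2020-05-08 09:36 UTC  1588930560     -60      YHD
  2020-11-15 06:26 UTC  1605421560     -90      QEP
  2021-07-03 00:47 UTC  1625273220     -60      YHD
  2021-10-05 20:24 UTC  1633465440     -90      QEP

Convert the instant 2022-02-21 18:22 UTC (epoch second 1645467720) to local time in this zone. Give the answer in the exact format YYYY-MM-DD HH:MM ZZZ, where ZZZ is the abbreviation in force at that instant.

2022-02-21 16:52 QEP

Query: 2022-02-21 18:22 UTC
Rule 4/4 (QEP, -01:30): 2021-10-05 20:24 UTC ≤ query < +∞
18·60 + 22 - 90 = 1012 min
1012 = 0·1440 + 1012; 1012 = 16·60 + 52 → 16:52, same day
→ 2022-02-21 16:52 QEP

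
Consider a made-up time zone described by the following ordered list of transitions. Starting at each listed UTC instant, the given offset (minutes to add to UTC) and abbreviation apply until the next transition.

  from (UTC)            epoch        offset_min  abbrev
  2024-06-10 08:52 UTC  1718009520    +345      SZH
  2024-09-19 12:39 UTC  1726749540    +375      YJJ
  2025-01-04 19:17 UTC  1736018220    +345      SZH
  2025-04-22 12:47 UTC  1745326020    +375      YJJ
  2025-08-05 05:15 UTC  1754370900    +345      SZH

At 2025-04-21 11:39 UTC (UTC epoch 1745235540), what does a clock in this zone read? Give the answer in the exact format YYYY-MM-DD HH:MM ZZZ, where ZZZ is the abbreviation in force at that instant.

2025-04-21 17:24 SZH

Query: 2025-04-21 11:39 UTC
Rule 3/5 (SZH, +05:45): 2025-01-04 19:17 UTC ≤ query < 2025-04-22 12:47 UTC
11·60 + 39 + 345 = 1044 min
1044 = 0·1440 + 1044; 1044 = 17·60 + 24 → 17:24, same day
→ 2025-04-21 17:24 SZH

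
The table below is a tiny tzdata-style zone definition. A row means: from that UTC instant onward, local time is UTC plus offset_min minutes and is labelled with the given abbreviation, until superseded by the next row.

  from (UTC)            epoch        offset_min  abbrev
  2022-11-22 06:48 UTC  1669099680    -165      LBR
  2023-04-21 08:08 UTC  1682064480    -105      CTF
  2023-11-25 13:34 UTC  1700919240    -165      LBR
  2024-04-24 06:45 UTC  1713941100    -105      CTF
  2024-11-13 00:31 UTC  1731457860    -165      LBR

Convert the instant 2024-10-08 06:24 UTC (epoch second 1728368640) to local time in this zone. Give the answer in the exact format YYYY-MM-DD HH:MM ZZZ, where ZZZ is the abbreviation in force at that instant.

2024-10-08 04:39 CTF

Query: 2024-10-08 06:24 UTC
Rule 4/5 (CTF, -01:45): 2024-04-24 06:45 UTC ≤ query < 2024-11-13 00:31 UTC
6·60 + 24 - 105 = 279 min
279 = 0·1440 + 279; 279 = 4·60 + 39 → 04:39, same day
→ 2024-10-08 04:39 CTF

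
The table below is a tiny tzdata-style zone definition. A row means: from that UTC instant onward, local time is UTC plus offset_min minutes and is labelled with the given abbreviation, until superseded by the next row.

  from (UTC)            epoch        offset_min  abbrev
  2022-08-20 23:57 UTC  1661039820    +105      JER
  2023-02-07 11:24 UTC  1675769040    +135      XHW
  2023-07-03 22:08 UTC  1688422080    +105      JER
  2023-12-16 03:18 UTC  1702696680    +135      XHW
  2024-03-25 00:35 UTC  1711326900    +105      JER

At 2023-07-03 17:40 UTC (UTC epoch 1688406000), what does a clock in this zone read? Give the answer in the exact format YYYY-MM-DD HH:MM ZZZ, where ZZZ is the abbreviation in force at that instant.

2023-07-03 19:55 XHW

Query: 2023-07-03 17:40 UTC
Rule 2/5 (XHW, +02:15): 2023-02-07 11:24 UTC ≤ query < 2023-07-03 22:08 UTC
17·60 + 40 + 135 = 1195 min
1195 = 0·1440 + 1195; 1195 = 19·60 + 55 → 19:55, same day
→ 2023-07-03 19:55 XHW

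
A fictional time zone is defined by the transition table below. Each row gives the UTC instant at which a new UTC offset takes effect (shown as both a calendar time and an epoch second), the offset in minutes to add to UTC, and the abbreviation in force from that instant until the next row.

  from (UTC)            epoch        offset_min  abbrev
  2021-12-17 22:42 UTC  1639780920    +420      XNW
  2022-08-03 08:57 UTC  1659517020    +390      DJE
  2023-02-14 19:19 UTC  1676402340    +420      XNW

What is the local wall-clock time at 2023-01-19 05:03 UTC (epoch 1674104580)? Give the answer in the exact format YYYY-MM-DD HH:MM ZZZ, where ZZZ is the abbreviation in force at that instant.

2023-01-19 11:33 DJE

Query: 2023-01-19 05:03 UTC
Rule 2/3 (DJE, +06:30): 2022-08-03 08:57 UTC ≤ query < 2023-02-14 19:19 UTC
5·60 + 3 + 390 = 693 min
693 = 0·1440 + 693; 693 = 11·60 + 33 → 11:33, same day
→ 2023-01-19 11:33 DJE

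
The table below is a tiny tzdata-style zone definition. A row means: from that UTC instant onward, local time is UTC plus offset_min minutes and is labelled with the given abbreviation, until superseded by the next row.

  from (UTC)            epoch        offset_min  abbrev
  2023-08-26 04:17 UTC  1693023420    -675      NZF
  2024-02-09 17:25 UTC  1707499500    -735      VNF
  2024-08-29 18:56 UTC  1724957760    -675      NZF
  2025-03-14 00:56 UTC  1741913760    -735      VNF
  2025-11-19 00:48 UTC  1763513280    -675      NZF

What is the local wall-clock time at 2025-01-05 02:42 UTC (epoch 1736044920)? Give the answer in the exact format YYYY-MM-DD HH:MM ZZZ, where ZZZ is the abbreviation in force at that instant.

Query: 2025-01-05 02:42 UTC
Rule 3/5 (NZF, -11:15): 2024-08-29 18:56 UTC ≤ query < 2025-03-14 00:56 UTC
2·60 + 42 - 675 = -513 min
-513 = -1·1440 + 927; 927 = 15·60 + 27 → 15:27, 2025-01-05 - 1 day = 2025-01-04
→ 2025-01-04 15:27 NZF

2025-01-04 15:27 NZF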